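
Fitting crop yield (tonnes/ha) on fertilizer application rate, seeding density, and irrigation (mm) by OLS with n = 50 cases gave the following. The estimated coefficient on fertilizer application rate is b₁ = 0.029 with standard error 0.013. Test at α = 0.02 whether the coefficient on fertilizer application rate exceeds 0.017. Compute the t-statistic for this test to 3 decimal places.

H₀: β₁ = 0.017 vs H₁: β₁ > 0.017.
t = (b₁ − β₁⁰)/SE = (0.029 − 0.017) / 0.013 = 0.923.
df = n − k − 1 = 50 − 3 − 1 = 46.
One-sided p ≈ 0.1804, which is ≥ 0.02, so fail to reject H₀.
The data do not give significant evidence that the true slope on fertilizer application rate exceeds 0.017 tonnes/ha per unit, holding the other predictors fixed.

t = 0.923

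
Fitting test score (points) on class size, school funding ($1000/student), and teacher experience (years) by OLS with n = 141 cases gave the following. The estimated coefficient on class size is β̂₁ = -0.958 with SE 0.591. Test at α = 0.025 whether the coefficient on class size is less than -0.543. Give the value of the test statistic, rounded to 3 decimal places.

t = -0.702

H₀: β₁ = -0.543 vs H₁: β₁ < -0.543.
t = (β̂₁ − β₁⁰)/SE = (-0.958 − (-0.543)) / 0.591 = -0.702.
df = n − k − 1 = 141 − 3 − 1 = 137.
One-sided p ≈ 0.2419, which is ≥ 0.025, so fail to reject H₀.
The data do not give significant evidence that the true slope on class size is below -0.543 points per unit, holding the other predictors fixed.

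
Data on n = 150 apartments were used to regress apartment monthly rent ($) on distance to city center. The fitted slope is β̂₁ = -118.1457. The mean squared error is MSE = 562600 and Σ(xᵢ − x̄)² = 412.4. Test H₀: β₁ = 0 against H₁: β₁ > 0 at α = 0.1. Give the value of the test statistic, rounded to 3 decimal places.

SE(β̂₁) = √(MSE/Sₓₓ) = √(562600/412.4) = 36.9352.
t = -118.1457 / 36.9352 = -3.199.
df = n − 2 = 148.
One-sided p ≈ 0.9992, which is ≥ 0.1, so fail to reject H₀.
The data do not give significant evidence that the true slope on distance to city center is positive.

t = -3.199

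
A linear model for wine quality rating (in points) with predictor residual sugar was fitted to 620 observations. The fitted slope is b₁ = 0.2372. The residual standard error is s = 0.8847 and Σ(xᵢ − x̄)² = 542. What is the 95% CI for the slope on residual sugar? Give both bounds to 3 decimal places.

SE(b₁) = s/√Sₓₓ = 0.8847/√542 = 0.0380011.
df = n − 2 = 618.
t* = t_{0.025, 618} = 1.96381.
Margin = t* × SE = 1.96381 × 0.0380011 = 0.07463.
CI: 0.2372 ± 0.07463 → (0.163, 0.312).
With 95% confidence, each one-unit increase in residual sugar is associated with a change of between 0.163 and 0.312 points in wine quality rating.

(0.163, 0.312)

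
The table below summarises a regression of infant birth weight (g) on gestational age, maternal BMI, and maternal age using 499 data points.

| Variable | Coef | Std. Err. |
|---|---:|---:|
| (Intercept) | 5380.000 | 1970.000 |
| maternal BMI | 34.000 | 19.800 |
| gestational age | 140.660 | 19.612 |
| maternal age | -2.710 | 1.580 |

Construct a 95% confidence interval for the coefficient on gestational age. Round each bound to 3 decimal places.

Read off: b = 140.660, SE = 19.612 for gestational age.
df = n − k − 1 = 499 − 3 − 1 = 495.
t* = t_{0.025, 495} = 1.964768.
Margin = t* × SE = 1.964768 × 19.612 = 38.53303.
CI: 140.660 ± 38.53303 → (102.127, 179.193).

(102.127, 179.193)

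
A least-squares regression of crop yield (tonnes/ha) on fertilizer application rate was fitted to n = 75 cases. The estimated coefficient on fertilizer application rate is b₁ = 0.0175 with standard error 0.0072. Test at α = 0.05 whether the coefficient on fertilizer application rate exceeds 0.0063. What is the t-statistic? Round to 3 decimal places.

t = 1.556

H₀: β₁ = 0.0063 vs H₁: β₁ > 0.0063.
t = (b₁ − β₁⁰)/SE = (0.0175 − 0.0063) / 0.0072 = 1.556.
df = n − 2 = 75 − 2 = 73.
One-sided p ≈ 0.0621, which is ≥ 0.05, so fail to reject H₀.
The data do not give significant evidence that the true slope on fertilizer application rate exceeds 0.0063 tonnes/ha per unit.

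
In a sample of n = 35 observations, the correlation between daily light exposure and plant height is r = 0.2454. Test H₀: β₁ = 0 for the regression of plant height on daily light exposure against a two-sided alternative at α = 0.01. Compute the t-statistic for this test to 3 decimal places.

t = r·√(n − 2)/√(1 − r²) = 0.2454·√33/√0.939779 = 1.454.
df = n − 2 = 33.
Two-sided p ≈ 0.1553, which is ≥ 0.01, so fail to reject H₀.
The data do not give significant evidence of a linear association between daily light exposure and plant height.

t = 1.454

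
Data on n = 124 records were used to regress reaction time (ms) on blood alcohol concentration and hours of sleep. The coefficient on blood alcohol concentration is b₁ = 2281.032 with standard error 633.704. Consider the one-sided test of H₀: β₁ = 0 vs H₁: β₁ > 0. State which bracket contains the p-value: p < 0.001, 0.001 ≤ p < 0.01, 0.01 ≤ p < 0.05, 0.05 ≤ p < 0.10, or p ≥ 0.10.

p < 0.001

t = 2281.032 / 633.704 = 3.600.
df = n − k − 1 = 124 − 2 − 1 = 121.
One-sided p = P(T_{121} > t) ≈ 0.0002.
So p < 0.001.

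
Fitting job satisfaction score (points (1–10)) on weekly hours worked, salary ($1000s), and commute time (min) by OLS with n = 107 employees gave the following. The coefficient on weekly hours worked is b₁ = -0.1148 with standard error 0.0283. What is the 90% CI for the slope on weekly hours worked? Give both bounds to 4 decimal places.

df = n − k − 1 = 107 − 3 − 1 = 103.
t* = t_{0.05, 103} = 1.659782.
Margin = t* × SE = 1.659782 × 0.0283 = 0.046972.
CI: -0.1148 ± 0.046972 → (-0.1618, -0.0678).
With 90% confidence, each one-unit increase in weekly hours worked is associated with a change of between -0.1618 and -0.0678 points (1–10) in job satisfaction score, holding the other predictors fixed.

(-0.1618, -0.0678)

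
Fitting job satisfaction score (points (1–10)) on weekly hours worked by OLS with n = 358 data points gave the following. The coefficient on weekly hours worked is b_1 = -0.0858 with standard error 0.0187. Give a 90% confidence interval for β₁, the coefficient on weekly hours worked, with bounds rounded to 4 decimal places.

(-0.1166, -0.0550)

df = n − 2 = 358 − 2 = 356.
t* = t_{0.05, 356} = 1.649145.
Margin = t* × SE = 1.649145 × 0.0187 = 0.030839.
CI: -0.0858 ± 0.030839 → (-0.1166, -0.0550).
With 90% confidence, each one-unit increase in weekly hours worked is associated with a change of between -0.1166 and -0.0550 points (1–10) in job satisfaction score.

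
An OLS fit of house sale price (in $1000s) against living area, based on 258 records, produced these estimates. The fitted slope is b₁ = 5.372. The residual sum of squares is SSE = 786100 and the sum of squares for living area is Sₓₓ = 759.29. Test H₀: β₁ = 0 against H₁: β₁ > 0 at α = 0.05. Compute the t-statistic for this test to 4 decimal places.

MSE = SSE/(n − 2) = 786100/256 = 3070.7.
SE(b₁) = √(MSE/Sₓₓ) = √(3070.7/759.29) = 2.01101.
t = 5.372 / 2.01101 = 2.6713.
df = n − 2 = 256.
One-sided p ≈ 0.0040, which is < 0.05, so reject H₀.
There is evidence that the true slope on living area is positive.

t = 2.6713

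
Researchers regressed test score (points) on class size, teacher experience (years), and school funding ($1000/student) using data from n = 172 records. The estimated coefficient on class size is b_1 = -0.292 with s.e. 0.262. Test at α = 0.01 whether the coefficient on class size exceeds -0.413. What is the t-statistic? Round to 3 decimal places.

H₀: β₁ = -0.413 vs H₁: β₁ > -0.413.
t = (b_1 − β₁⁰)/SE = (-0.292 − (-0.413)) / 0.262 = 0.462.
df = n − k − 1 = 172 − 3 − 1 = 168.
One-sided p ≈ 0.3224, which is ≥ 0.01, so fail to reject H₀.
The data do not give significant evidence that the true slope on class size exceeds -0.413 points per unit, holding the other predictors fixed.

t = 0.462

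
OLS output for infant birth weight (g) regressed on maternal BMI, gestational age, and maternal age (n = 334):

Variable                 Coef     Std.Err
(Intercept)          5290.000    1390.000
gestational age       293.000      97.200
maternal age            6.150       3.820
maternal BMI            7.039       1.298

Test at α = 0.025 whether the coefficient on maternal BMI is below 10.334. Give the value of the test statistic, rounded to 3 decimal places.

t = -2.539

Read off: b = 7.039, SE = 1.298 for maternal BMI.
H₀: β₁ = 10.334 vs H₁: β₁ < 10.334.
t = (7.039 − 10.334) / 1.298 = -2.539.
df = n − k − 1 = 334 − 3 − 1 = 330.
One-sided p ≈ 0.0058, which is < 0.025, so reject H₀.
There is evidence that the true slope on maternal BMI is below 10.334 g per unit, holding the other predictors fixed.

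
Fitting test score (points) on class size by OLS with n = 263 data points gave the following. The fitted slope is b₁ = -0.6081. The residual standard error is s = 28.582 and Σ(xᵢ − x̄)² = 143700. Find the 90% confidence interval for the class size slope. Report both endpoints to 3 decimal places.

(-0.733, -0.484)

SE(b₁) = s/√Sₓₓ = 28.582/√143700 = 0.0753988.
df = n − 2 = 261.
t* = t_{0.05, 261} = 1.650713.
Margin = t* × SE = 1.650713 × 0.0753988 = 0.12446.
CI: -0.6081 ± 0.12446 → (-0.733, -0.484).
With 90% confidence, each one-unit increase in class size is associated with a change of between -0.733 and -0.484 points in test score.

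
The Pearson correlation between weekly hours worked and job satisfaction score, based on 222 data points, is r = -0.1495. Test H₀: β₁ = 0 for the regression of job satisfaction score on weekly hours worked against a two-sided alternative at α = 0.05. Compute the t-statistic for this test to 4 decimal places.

t = -2.2426

t = r·√(n − 2)/√(1 − r²) = -0.1495·√220/√0.97765 = -2.2426.
df = n − 2 = 220.
Two-sided p ≈ 0.0259, which is < 0.05, so reject H₀.
There is evidence of a linear association between weekly hours worked and job satisfaction score.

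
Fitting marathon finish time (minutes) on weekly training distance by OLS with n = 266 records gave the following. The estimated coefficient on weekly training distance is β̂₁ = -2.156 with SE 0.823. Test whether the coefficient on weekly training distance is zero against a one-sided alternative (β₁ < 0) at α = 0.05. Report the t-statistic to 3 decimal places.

t = -2.620

H₀: β₁ = 0 vs H₁: β₁ < 0.
t = (β̂₁ − β₁⁰)/SE = -2.156 / 0.823 = -2.620.
df = n − 2 = 266 − 2 = 264.
One-sided p ≈ 0.0047, which is < 0.05, so reject H₀.
There is evidence that the true slope on weekly training distance is negative.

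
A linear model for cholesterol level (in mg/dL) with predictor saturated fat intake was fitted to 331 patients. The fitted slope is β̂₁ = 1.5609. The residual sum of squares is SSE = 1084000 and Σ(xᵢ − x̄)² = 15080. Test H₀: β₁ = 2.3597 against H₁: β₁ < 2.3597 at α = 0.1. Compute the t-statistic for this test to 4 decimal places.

MSE = SSE/(n − 2) = 1084000/329 = 3294.83.
SE(β̂₁) = √(MSE/Sₓₓ) = √(3294.83/15080) = 0.467429.
t = (1.5609 − 2.3597) / 0.467429 = -1.7089.
df = n − 2 = 329.
One-sided p ≈ 0.0442, which is < 0.1, so reject H₀.
There is evidence that the true slope on saturated fat intake is below 2.3597 mg/dL per unit.

t = -1.7089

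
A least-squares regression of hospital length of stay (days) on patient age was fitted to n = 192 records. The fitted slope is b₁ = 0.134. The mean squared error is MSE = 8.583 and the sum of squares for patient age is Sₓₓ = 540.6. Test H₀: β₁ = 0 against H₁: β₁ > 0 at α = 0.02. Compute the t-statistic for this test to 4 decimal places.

SE(b₁) = √(MSE/Sₓₓ) = √(8.583/540.6) = 0.126003.
t = 0.134 / 0.126003 = 1.0635.
df = n − 2 = 190.
One-sided p ≈ 0.1445, which is ≥ 0.02, so fail to reject H₀.
The data do not give significant evidence that the true slope on patient age is positive.

t = 1.0635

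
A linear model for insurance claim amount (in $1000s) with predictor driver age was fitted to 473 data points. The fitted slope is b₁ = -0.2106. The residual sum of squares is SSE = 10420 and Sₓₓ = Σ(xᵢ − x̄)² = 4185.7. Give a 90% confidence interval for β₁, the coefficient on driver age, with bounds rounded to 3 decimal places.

MSE = SSE/(n − 2) = 10420/471 = 22.1231.
SE(b₁) = √(MSE/Sₓₓ) = √(22.1231/4185.7) = 0.0727008.
df = n − 2 = 471.
t* = t_{0.05, 471} = 1.648095.
Margin = t* × SE = 1.648095 × 0.0727008 = 0.11982.
CI: -0.2106 ± 0.11982 → (-0.330, -0.091).
With 90% confidence, each one-unit increase in driver age is associated with a change of between -0.330 and -0.091 $1000s in insurance claim amount.

(-0.330, -0.091)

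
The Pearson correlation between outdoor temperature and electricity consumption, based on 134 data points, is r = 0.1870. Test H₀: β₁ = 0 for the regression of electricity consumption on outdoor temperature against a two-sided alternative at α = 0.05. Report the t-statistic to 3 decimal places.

t = 2.187

t = r·√(n − 2)/√(1 − r²) = 0.1870·√132/√0.965031 = 2.187.
df = n − 2 = 132.
Two-sided p ≈ 0.0305, which is < 0.05, so reject H₀.
There is evidence of a linear association between outdoor temperature and electricity consumption.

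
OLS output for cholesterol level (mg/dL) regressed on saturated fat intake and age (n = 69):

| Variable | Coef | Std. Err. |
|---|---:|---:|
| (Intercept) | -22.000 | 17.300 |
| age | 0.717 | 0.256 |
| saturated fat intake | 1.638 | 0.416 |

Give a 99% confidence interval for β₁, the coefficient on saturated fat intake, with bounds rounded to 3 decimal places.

Read off: b = 1.638, SE = 0.416 for saturated fat intake.
df = n − k − 1 = 69 − 2 − 1 = 66.
t* = t_{0.005, 66} = 2.652394.
Margin = t* × SE = 2.652394 × 0.416 = 1.10340.
CI: 1.638 ± 1.10340 → (0.535, 2.741).

(0.535, 2.741)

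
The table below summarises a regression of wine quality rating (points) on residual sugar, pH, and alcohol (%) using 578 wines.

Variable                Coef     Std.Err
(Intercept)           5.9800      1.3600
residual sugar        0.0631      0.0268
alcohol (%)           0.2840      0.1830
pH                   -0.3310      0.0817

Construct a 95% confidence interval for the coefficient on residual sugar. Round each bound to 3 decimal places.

(0.010, 0.116)

Read off: b = 0.0631, SE = 0.0268 for residual sugar.
df = n − k − 1 = 578 − 3 − 1 = 574.
t* = t_{0.025, 574} = 1.964105.
Margin = t* × SE = 1.964105 × 0.0268 = 0.05264.
CI: 0.0631 ± 0.05264 → (0.010, 0.116).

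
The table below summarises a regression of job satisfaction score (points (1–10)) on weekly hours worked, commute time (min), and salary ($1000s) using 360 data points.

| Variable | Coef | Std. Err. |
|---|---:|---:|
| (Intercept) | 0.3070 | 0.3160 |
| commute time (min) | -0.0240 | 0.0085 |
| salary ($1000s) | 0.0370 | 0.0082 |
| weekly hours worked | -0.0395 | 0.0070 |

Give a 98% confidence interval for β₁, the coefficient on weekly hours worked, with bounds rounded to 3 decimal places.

Read off: b = -0.0395, SE = 0.0070 for weekly hours worked.
df = n − k − 1 = 360 − 3 − 1 = 356.
t* = t_{0.01, 356} = 2.336868.
Margin = t* × SE = 2.336868 × 0.0070 = 0.01636.
CI: -0.0395 ± 0.01636 → (-0.056, -0.023).

(-0.056, -0.023)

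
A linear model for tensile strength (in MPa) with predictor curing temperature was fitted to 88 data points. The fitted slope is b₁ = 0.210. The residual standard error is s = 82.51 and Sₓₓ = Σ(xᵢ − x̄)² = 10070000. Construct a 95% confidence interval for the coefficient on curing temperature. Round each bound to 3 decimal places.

(0.158, 0.262)

SE(b₁) = s/√Sₓₓ = 82.51/√10070000 = 0.0260011.
df = n − 2 = 86.
t* = t_{0.025, 86} = 1.987934.
Margin = t* × SE = 1.987934 × 0.0260011 = 0.05169.
CI: 0.210 ± 0.05169 → (0.158, 0.262).
With 95% confidence, each one-unit increase in curing temperature is associated with a change of between 0.158 and 0.262 MPa in tensile strength.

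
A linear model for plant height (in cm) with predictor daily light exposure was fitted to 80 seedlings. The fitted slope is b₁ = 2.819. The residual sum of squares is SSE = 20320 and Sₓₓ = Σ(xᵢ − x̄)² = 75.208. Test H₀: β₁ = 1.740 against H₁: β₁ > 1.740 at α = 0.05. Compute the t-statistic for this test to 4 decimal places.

t = 0.5797

MSE = SSE/(n − 2) = 20320/78 = 260.513.
SE(b₁) = √(MSE/Sₓₓ) = √(260.513/75.208) = 1.86115.
t = (2.819 − 1.740) / 1.86115 = 0.5797.
df = n − 2 = 78.
One-sided p ≈ 0.2819, which is ≥ 0.05, so fail to reject H₀.
The data do not give significant evidence that the true slope on daily light exposure exceeds 1.740 cm per unit.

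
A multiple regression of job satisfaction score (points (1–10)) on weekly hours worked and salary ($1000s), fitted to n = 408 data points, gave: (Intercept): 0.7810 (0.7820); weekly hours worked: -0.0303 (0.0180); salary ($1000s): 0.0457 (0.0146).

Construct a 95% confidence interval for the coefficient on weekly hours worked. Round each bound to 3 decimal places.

Read off: b = -0.0303, SE = 0.0180 for weekly hours worked.
df = n − k − 1 = 408 − 2 − 1 = 405.
t* = t_{0.025, 405} = 1.965839.
Margin = t* × SE = 1.965839 × 0.0180 = 0.03539.
CI: -0.0303 ± 0.03539 → (-0.066, 0.005).

(-0.066, 0.005)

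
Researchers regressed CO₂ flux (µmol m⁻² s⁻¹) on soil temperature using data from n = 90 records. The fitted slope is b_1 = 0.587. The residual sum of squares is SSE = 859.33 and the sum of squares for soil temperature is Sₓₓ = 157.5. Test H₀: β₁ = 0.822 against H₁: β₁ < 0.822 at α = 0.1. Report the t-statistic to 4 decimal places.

t = -0.9438

MSE = SSE/(n − 2) = 859.33/88 = 9.76511.
SE(b_1) = √(MSE/Sₓₓ) = √(9.76511/157.5) = 0.248999.
t = (0.587 − 0.822) / 0.248999 = -0.9438.
df = n − 2 = 88.
One-sided p ≈ 0.1739, which is ≥ 0.1, so fail to reject H₀.
The data do not give significant evidence that the true slope on soil temperature is below 0.822 µmol m⁻² s⁻¹ per unit.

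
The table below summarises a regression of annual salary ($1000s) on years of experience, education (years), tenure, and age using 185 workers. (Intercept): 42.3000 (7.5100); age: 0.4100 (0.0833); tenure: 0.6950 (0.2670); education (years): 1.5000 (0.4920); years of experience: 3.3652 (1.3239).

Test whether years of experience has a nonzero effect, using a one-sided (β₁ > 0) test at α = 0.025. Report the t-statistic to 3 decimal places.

t = 2.542

Read off: b = 3.3652, SE = 1.3239 for years of experience.
H₀: β₁ = 0 vs H₁: β₁ > 0.
t = 3.3652 / 1.3239 = 2.542.
df = n − k − 1 = 185 − 4 − 1 = 180.
One-sided p ≈ 0.0059, which is < 0.025, so reject H₀.
There is evidence that the true slope on years of experience is positive, holding the other predictors fixed.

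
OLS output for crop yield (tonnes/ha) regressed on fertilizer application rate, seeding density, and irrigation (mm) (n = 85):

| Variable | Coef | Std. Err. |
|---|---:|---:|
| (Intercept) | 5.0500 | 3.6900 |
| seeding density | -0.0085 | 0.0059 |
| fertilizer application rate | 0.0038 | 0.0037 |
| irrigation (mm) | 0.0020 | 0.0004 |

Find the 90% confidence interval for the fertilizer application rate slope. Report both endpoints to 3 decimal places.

Read off: b = 0.0038, SE = 0.0037 for fertilizer application rate.
df = n − k − 1 = 85 − 3 − 1 = 81.
t* = t_{0.05, 81} = 1.663884.
Margin = t* × SE = 1.663884 × 0.0037 = 0.00616.
CI: 0.0038 ± 0.00616 → (-0.002, 0.010).

(-0.002, 0.010)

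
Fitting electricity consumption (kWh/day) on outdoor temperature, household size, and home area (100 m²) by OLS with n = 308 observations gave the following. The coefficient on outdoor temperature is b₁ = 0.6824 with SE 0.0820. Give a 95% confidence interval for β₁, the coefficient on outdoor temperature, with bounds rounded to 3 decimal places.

df = n − k − 1 = 308 − 3 − 1 = 304.
t* = t_{0.025, 304} = 1.967798.
Margin = t* × SE = 1.967798 × 0.0820 = 0.16136.
CI: 0.6824 ± 0.16136 → (0.521, 0.844).
With 95% confidence, each one-unit increase in outdoor temperature is associated with a change of between 0.521 and 0.844 kWh/day in electricity consumption, holding the other predictors fixed.

(0.521, 0.844)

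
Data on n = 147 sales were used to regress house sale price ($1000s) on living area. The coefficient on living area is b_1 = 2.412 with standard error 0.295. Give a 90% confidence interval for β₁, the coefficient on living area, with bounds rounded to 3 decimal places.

(1.924, 2.900)

df = n − 2 = 147 − 2 = 145.
t* = t_{0.05, 145} = 1.65543.
Margin = t* × SE = 1.65543 × 0.295 = 0.48835.
CI: 2.412 ± 0.48835 → (1.924, 2.900).
With 90% confidence, each one-unit increase in living area is associated with a change of between 1.924 and 2.900 $1000s in house sale price.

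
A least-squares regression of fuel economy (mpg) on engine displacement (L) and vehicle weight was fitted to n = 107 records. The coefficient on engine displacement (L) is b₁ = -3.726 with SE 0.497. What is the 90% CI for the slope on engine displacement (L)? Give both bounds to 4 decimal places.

df = n − k − 1 = 107 − 2 − 1 = 104.
t* = t_{0.05, 104} = 1.659637.
Margin = t* × SE = 1.659637 × 0.497 = 0.824840.
CI: -3.726 ± 0.824840 → (-4.5508, -2.9012).
With 90% confidence, each one-unit increase in engine displacement (L) is associated with a change of between -4.5508 and -2.9012 mpg in fuel economy, holding the other predictors fixed.

(-4.5508, -2.9012)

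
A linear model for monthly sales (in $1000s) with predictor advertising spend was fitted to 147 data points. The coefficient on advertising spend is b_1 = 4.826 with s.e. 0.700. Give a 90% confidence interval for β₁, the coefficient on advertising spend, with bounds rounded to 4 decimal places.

df = n − 2 = 147 − 2 = 145.
t* = t_{0.05, 145} = 1.65543.
Margin = t* × SE = 1.65543 × 0.700 = 1.158801.
CI: 4.826 ± 1.158801 → (3.6672, 5.9848).
With 90% confidence, each one-unit increase in advertising spend is associated with a change of between 3.6672 and 5.9848 $1000s in monthly sales.

(3.6672, 5.9848)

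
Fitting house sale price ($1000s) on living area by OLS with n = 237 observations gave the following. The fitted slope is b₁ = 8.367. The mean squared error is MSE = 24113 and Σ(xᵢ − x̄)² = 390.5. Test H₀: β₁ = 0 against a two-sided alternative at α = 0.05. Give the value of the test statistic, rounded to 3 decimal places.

t = 1.065

SE(b₁) = √(MSE/Sₓₓ) = √(24113/390.5) = 7.85806.
t = 8.367 / 7.85806 = 1.065.
df = n − 2 = 235.
Two-sided p ≈ 0.2881, which is ≥ 0.05, so fail to reject H₀.
The data do not give significant evidence of an association between living area and house sale price.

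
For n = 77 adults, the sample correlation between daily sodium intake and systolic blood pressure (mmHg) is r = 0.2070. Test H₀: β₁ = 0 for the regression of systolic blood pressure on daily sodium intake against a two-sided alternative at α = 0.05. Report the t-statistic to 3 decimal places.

t = 1.832

t = r·√(n − 2)/√(1 − r²) = 0.2070·√75/√0.957151 = 1.832.
df = n − 2 = 75.
Two-sided p ≈ 0.0709, which is ≥ 0.05, so fail to reject H₀.
The data do not give significant evidence of a linear association between daily sodium intake and systolic blood pressure.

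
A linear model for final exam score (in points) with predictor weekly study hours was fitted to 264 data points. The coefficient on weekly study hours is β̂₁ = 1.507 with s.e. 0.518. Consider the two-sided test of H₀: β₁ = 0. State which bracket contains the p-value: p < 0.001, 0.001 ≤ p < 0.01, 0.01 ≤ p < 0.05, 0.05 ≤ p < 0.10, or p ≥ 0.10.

0.001 ≤ p < 0.01

t = 1.507 / 0.518 = 2.909.
df = n − 2 = 264 − 2 = 262.
Two-sided p = 2·P(T_{262} > |t|) ≈ 0.0039.
So 0.001 ≤ p < 0.01.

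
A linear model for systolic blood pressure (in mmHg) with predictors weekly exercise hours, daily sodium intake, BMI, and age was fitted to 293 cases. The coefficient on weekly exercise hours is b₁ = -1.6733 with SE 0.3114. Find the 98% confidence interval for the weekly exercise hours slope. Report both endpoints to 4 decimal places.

df = n − k − 1 = 293 − 4 − 1 = 288.
t* = t_{0.01, 288} = 2.339365.
Margin = t* × SE = 2.339365 × 0.3114 = 0.728478.
CI: -1.6733 ± 0.728478 → (-2.4018, -0.9448).
With 98% confidence, each one-unit increase in weekly exercise hours is associated with a change of between -2.4018 and -0.9448 mmHg in systolic blood pressure, holding the other predictors fixed.

(-2.4018, -0.9448)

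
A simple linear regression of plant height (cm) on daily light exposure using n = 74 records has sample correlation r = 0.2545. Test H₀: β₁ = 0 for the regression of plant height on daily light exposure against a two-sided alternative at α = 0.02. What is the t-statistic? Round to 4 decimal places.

t = 2.2330

t = r·√(n − 2)/√(1 − r²) = 0.2545·√72/√0.93523 = 2.2330.
df = n − 2 = 72.
Two-sided p ≈ 0.0287, which is ≥ 0.02, so fail to reject H₀.
The data do not give significant evidence of a linear association between daily light exposure and plant height.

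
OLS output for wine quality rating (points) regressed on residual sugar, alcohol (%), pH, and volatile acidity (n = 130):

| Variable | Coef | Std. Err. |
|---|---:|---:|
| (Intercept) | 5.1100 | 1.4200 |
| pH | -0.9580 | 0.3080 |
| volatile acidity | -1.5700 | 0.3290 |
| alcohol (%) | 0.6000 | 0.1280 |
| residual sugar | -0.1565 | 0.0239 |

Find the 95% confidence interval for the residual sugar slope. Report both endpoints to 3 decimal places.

Read off: b = -0.1565, SE = 0.0239 for residual sugar.
df = n − k − 1 = 130 − 4 − 1 = 125.
t* = t_{0.025, 125} = 1.979124.
Margin = t* × SE = 1.979124 × 0.0239 = 0.04730.
CI: -0.1565 ± 0.04730 → (-0.204, -0.109).

(-0.204, -0.109)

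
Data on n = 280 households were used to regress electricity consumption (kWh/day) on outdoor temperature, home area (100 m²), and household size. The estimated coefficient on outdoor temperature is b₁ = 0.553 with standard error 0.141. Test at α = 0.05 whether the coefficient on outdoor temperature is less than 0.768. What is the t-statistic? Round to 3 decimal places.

H₀: β₁ = 0.768 vs H₁: β₁ < 0.768.
t = (b₁ − β₁⁰)/SE = (0.553 − 0.768) / 0.141 = -1.525.
df = n − k − 1 = 280 − 3 − 1 = 276.
One-sided p ≈ 0.0642, which is ≥ 0.05, so fail to reject H₀.
The data do not give significant evidence that the true slope on outdoor temperature is below 0.768 kWh/day per unit, holding the other predictors fixed.

t = -1.525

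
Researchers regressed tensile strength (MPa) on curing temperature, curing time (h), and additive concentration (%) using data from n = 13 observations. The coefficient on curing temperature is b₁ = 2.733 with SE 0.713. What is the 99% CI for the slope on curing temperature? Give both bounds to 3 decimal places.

(0.416, 5.050)

df = n − k − 1 = 13 − 3 − 1 = 9.
t* = t_{0.005, 9} = 3.249836.
Margin = t* × SE = 3.249836 × 0.713 = 2.31713.
CI: 2.733 ± 2.31713 → (0.416, 5.050).
With 99% confidence, each one-unit increase in curing temperature is associated with a change of between 0.416 and 5.050 MPa in tensile strength, holding the other predictors fixed.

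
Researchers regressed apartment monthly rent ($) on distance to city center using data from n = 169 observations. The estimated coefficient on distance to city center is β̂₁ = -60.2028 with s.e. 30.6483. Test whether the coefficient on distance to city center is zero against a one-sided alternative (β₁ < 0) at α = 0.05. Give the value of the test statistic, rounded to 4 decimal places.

t = -1.9643

H₀: β₁ = 0 vs H₁: β₁ < 0.
t = (β̂₁ − β₁⁰)/SE = -60.2028 / 30.6483 = -1.9643.
df = n − 2 = 169 − 2 = 167.
One-sided p ≈ 0.0256, which is < 0.05, so reject H₀.
There is evidence that the true slope on distance to city center is negative.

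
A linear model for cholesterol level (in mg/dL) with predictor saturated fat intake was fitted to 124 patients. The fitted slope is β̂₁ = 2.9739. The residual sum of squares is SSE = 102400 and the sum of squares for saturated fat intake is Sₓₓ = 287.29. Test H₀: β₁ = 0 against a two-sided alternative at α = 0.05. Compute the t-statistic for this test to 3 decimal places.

t = 1.740

MSE = SSE/(n − 2) = 102400/122 = 839.344.
SE(β̂₁) = √(MSE/Sₓₓ) = √(839.344/287.29) = 1.70927.
t = 2.9739 / 1.70927 = 1.740.
df = n − 2 = 122.
Two-sided p ≈ 0.0844, which is ≥ 0.05, so fail to reject H₀.
The data do not give significant evidence of an association between saturated fat intake and cholesterol level.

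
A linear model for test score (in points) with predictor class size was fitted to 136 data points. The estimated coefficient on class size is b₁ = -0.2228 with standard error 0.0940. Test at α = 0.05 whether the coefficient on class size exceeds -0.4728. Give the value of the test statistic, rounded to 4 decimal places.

t = 2.6596

H₀: β₁ = -0.4728 vs H₁: β₁ > -0.4728.
t = (b₁ − β₁⁰)/SE = (-0.2228 − (-0.4728)) / 0.0940 = 2.6596.
df = n − 2 = 136 − 2 = 134.
One-sided p ≈ 0.0044, which is < 0.05, so reject H₀.
There is evidence that the true slope on class size exceeds -0.4728 points per unit.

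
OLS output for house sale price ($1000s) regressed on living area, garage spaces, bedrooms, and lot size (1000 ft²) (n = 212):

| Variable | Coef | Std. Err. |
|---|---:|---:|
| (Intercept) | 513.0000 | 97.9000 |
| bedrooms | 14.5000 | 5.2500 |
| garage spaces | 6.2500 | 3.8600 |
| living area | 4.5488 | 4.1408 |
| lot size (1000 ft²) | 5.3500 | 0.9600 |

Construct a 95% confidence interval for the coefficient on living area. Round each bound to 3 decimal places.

Read off: b = 4.5488, SE = 4.1408 for living area.
df = n − k − 1 = 212 − 4 − 1 = 207.
t* = t_{0.025, 207} = 1.97149.
Margin = t* × SE = 1.97149 × 4.1408 = 8.16355.
CI: 4.5488 ± 8.16355 → (-3.615, 12.712).

(-3.615, 12.712)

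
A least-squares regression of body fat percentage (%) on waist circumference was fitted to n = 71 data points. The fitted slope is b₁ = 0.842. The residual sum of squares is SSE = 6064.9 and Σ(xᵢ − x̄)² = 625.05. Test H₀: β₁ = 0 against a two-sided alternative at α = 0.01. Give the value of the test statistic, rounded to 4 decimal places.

MSE = SSE/(n − 2) = 6064.9/69 = 87.8971.
SE(b₁) = √(MSE/Sₓₓ) = √(87.8971/625.05) = 0.374999.
t = 0.842 / 0.374999 = 2.2453.
df = n − 2 = 69.
Two-sided p ≈ 0.0280, which is ≥ 0.01, so fail to reject H₀.
The data do not give significant evidence of an association between waist circumference and body fat percentage.

t = 2.2453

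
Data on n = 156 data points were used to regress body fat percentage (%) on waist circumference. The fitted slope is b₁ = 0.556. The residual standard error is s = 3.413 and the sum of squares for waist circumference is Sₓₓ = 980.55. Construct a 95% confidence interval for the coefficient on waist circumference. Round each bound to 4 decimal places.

SE(b₁) = s/√Sₓₓ = 3.413/√980.55 = 0.108994.
df = n − 2 = 154.
t* = t_{0.025, 154} = 1.975488.
Margin = t* × SE = 1.975488 × 0.108994 = 0.215316.
CI: 0.556 ± 0.215316 → (0.3407, 0.7713).
With 95% confidence, each one-unit increase in waist circumference is associated with a change of between 0.3407 and 0.7713 % in body fat percentage.

(0.3407, 0.7713)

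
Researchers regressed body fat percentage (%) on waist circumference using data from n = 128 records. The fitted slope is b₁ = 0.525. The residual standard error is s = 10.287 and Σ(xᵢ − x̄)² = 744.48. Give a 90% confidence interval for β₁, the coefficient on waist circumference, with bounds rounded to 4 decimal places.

(-0.0997, 1.1497)

SE(b₁) = s/√Sₓₓ = 10.287/√744.48 = 0.377018.
df = n − 2 = 126.
t* = t_{0.05, 126} = 1.657037.
Margin = t* × SE = 1.657037 × 0.377018 = 0.624733.
CI: 0.525 ± 0.624733 → (-0.0997, 1.1497).
With 90% confidence, each one-unit increase in waist circumference is associated with a change of between -0.0997 and 1.1497 % in body fat percentage.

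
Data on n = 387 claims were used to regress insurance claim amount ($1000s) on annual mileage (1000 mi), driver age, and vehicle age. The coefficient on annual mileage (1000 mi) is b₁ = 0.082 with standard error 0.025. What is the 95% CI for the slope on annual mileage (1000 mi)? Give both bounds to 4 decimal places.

df = n − k − 1 = 387 − 3 − 1 = 383.
t* = t_{0.025, 383} = 1.966177.
Margin = t* × SE = 1.966177 × 0.025 = 0.049154.
CI: 0.082 ± 0.049154 → (0.0328, 0.1312).
With 95% confidence, each one-unit increase in annual mileage (1000 mi) is associated with a change of between 0.0328 and 0.1312 $1000s in insurance claim amount, holding the other predictors fixed.

(0.0328, 0.1312)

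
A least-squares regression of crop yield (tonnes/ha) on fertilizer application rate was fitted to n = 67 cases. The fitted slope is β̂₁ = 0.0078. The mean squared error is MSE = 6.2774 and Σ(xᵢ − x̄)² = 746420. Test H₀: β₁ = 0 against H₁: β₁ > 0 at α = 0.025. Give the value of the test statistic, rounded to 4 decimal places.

SE(β̂₁) = √(MSE/Sₓₓ) = √(6.2774/746420) = 0.0029.
t = 0.0078 / 0.0029 = 2.6897.
df = n − 2 = 65.
One-sided p ≈ 0.0045, which is < 0.025, so reject H₀.
There is evidence that the true slope on fertilizer application rate is positive.

t = 2.6897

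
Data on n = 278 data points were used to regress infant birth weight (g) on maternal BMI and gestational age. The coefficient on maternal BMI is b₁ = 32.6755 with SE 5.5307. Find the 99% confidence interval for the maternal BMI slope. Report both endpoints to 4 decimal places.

df = n − k − 1 = 278 − 2 − 1 = 275.
t* = t_{0.005, 275} = 2.593825.
Margin = t* × SE = 2.593825 × 5.5307 = 14.345668.
CI: 32.6755 ± 14.345668 → (18.3298, 47.0212).
With 99% confidence, each one-unit increase in maternal BMI is associated with a change of between 18.3298 and 47.0212 g in infant birth weight, holding the other predictors fixed.

(18.3298, 47.0212)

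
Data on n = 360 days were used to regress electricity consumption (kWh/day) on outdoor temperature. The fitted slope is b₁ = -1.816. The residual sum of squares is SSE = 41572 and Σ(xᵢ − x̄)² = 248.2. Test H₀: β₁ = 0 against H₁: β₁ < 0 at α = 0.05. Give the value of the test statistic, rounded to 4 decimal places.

MSE = SSE/(n − 2) = 41572/358 = 116.123.
SE(b₁) = √(MSE/Sₓₓ) = √(116.123/248.2) = 0.684003.
t = -1.816 / 0.684003 = -2.6550.
df = n − 2 = 358.
One-sided p ≈ 0.0041, which is < 0.05, so reject H₀.
There is evidence that the true slope on outdoor temperature is negative.

t = -2.6550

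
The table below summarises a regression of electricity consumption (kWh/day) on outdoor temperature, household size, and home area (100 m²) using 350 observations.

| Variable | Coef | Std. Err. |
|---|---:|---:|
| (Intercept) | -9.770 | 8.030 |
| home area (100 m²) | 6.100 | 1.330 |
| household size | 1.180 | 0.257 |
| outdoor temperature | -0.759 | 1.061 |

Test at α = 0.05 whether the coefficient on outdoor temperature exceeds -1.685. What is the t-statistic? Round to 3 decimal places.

t = 0.873

Read off: b = -0.759, SE = 1.061 for outdoor temperature.
H₀: β₁ = -1.685 vs H₁: β₁ > -1.685.
t = (-0.759 − (-1.685)) / 1.061 = 0.873.
df = n − k − 1 = 350 − 3 − 1 = 346.
One-sided p ≈ 0.1917, which is ≥ 0.05, so fail to reject H₀.
The data do not give significant evidence that the true slope on outdoor temperature exceeds -1.685 kWh/day per unit, holding the other predictors fixed.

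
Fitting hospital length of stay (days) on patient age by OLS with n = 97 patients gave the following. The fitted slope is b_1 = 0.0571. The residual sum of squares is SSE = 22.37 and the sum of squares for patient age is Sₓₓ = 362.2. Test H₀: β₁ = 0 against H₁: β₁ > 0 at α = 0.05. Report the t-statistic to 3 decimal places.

MSE = SSE/(n − 2) = 22.37/95 = 0.235474.
SE(b_1) = √(MSE/Sₓₓ) = √(0.235474/362.2) = 0.0254975.
t = 0.0571 / 0.0254975 = 2.239.
df = n − 2 = 95.
One-sided p ≈ 0.0137, which is < 0.05, so reject H₀.
There is evidence that the true slope on patient age is positive.

t = 2.239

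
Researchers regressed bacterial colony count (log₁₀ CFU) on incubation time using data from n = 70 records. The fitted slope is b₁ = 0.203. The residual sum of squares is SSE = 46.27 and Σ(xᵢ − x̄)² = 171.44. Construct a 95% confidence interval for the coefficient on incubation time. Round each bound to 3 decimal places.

MSE = SSE/(n − 2) = 46.27/68 = 0.680441.
SE(b₁) = √(MSE/Sₓₓ) = √(0.680441/171.44) = 0.0629998.
df = n − 2 = 68.
t* = t_{0.025, 68} = 1.995469.
Margin = t* × SE = 1.995469 × 0.0629998 = 0.12571.
CI: 0.203 ± 0.12571 → (0.077, 0.329).
With 95% confidence, each one-unit increase in incubation time is associated with a change of between 0.077 and 0.329 log₁₀ CFU in bacterial colony count.

(0.077, 0.329)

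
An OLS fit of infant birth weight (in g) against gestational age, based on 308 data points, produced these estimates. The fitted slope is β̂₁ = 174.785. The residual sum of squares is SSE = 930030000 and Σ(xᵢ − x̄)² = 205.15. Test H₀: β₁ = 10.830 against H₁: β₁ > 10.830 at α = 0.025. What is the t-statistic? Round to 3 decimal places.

MSE = SSE/(n − 2) = 930030000/306 = 3.03931e+06.
SE(β̂₁) = √(MSE/Sₓₓ) = √(3.03931e+06/205.15) = 121.717.
t = (174.785 − 10.830) / 121.717 = 1.347.
df = n − 2 = 306.
One-sided p ≈ 0.0895, which is ≥ 0.025, so fail to reject H₀.
The data do not give significant evidence that the true slope on gestational age exceeds 10.830 g per unit.

t = 1.347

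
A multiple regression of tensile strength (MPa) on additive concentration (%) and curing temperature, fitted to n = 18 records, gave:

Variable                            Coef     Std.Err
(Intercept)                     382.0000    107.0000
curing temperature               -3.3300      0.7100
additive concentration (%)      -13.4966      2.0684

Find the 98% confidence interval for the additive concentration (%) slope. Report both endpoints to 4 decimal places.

(-18.8796, -8.1136)

Read off: b = -13.4966, SE = 2.0684 for additive concentration (%).
df = n − k − 1 = 18 − 2 − 1 = 15.
t* = t_{0.01, 15} = 2.60248.
Margin = t* × SE = 2.60248 × 2.0684 = 5.382970.
CI: -13.4966 ± 5.382970 → (-18.8796, -8.1136).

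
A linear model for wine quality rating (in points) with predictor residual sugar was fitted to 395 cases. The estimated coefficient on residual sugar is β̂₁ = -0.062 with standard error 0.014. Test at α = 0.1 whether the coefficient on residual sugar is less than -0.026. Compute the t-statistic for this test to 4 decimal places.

H₀: β₁ = -0.026 vs H₁: β₁ < -0.026.
t = (β̂₁ − β₁⁰)/SE = (-0.062 − (-0.026)) / 0.014 = -2.5714.
df = n − 2 = 395 − 2 = 393.
One-sided p ≈ 0.0052, which is < 0.1, so reject H₀.
There is evidence that the true slope on residual sugar is below -0.026 points per unit.

t = -2.5714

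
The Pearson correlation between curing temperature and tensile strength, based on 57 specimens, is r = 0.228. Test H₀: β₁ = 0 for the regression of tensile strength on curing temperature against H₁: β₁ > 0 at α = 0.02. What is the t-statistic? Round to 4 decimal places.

t = 1.7366

t = r·√(n − 2)/√(1 − r²) = 0.228·√55/√0.948016 = 1.7366.
df = n − 2 = 55.
One-sided p ≈ 0.0440, which is ≥ 0.02, so fail to reject H₀.
The data do not give significant evidence of a linear association between curing temperature and tensile strength.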